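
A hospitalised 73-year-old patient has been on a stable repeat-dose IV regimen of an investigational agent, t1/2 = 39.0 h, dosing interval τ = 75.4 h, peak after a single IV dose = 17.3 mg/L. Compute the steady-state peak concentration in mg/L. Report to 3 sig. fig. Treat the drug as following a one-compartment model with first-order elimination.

23.4 mg/L

k = ln2 / t½ = 0.693147 / 39.0 = 0.01777 h⁻¹
e^(−kτ) = e^(−0.01777 × 75.4) = 0.2619
Accumulation ratio R = 1 / (1 − e^(−kτ)) = 1 / (1 − 0.2619) = 1.355
Steady-state peak = C₀ × R = 17.3 × 1.355 = 23.44 mg/L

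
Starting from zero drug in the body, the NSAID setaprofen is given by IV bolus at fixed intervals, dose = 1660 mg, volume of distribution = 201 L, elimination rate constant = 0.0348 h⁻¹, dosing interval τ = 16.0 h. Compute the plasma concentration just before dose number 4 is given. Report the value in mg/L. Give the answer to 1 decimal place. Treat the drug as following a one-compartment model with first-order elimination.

C₀ per dose = Dose / Vd = 1660 / 201 = 8.259 mg/L
Fraction remaining after one interval: r = e^(−kτ) = e^(−0.03480 × 16.0) = 0.5730
Before dose 4, 3 doses have been given (aged 1τ, 2τ, 3τ).
C_trough = C₀ × (r + r² + … + r^3) = C₀ × r(1−r^3)/(1−r)
        = 8.259 × 0.5730 × (1 − 0.1881) / (1 − 0.5730) = 8.998 mg/L

9.0 mg/L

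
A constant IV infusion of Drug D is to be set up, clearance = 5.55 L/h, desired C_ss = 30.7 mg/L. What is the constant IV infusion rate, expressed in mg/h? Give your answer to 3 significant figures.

At steady state, infusion rate R₀ = Css × CL = 30.7 × 5.550 = 170.4 mg/h

170 mg/h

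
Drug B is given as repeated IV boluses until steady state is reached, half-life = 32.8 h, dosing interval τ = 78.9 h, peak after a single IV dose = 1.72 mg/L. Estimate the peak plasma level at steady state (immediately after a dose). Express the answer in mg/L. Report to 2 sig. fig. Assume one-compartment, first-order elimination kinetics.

k = ln2 / t½ = 0.693147 / 32.8 = 0.02113 h⁻¹
e^(−kτ) = e^(−0.02113 × 78.9) = 0.1888
Accumulation ratio R = 1 / (1 − e^(−kτ)) = 1 / (1 − 0.1888) = 1.233
Steady-state peak = C₀ × R = 1.72 × 1.233 = 2.121 mg/L

2.1 mg/L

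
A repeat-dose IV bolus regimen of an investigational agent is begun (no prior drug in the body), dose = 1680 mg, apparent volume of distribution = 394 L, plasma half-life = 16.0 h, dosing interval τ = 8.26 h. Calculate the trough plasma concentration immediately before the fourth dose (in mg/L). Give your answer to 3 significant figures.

C₀ per dose = Dose / Vd = 1680 / 394 = 4.264 mg/L
k = ln2 / t½ = 0.693147 / 16.0 = 0.04332 h⁻¹
Fraction remaining after one interval: r = e^(−kτ) = e^(−0.04332 × 8.26) = 0.6992
Before dose 4, 3 doses have been given (aged 1τ, 2τ, 3τ).
C_trough = C₀ × (r + r² + … + r^3) = C₀ × r(1−r^3)/(1−r)
        = 4.264 × 0.6992 × (1 − 0.3418) / (1 − 0.6992) = 6.524 mg/L

6.52 mg/L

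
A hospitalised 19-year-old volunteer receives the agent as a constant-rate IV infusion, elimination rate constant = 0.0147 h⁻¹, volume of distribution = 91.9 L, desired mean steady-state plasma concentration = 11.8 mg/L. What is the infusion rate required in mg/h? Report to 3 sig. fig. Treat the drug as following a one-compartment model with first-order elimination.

15.9 mg/h

CL = k × Vd = 0.01470 × 91.9 = 1.351 L/h
At steady state, infusion rate R₀ = Css × CL = 11.8 × 1.351 = 15.94 mg/h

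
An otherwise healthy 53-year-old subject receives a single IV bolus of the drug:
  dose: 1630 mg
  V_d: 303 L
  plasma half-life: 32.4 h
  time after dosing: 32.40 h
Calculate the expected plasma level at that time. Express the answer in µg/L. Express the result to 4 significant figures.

2690 µg/L

C₀ = Dose / Vd = 1630 / 303 = 5.380 mg/L
k = ln2 / t½ = 0.693147 / 32.4 = 0.02139 h⁻¹
t / t½ = 32.40 / 32.4 = 1 half-lives
C = C₀ × (1/2)^1 = 5.380 × 0.5000 = 2.690 mg/L
Convert: 2.690 mg/L × 1000 = 2690 µg/L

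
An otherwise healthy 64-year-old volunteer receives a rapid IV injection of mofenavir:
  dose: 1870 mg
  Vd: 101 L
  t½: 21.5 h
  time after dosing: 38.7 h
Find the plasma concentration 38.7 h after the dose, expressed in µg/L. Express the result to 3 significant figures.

5320 µg/L

C₀ = Dose / Vd = 1870 / 101 = 18.51 mg/L
k = ln2 / t½ = 0.693147 / 21.5 = 0.03224 h⁻¹
C = C₀ · e^(−k·t) = 18.51 × e^(−0.03224 × 38.7)
  = 18.51 × 0.2872 = 5.316 mg/L
Convert: 5.316 mg/L × 1000 = 5316 µg/L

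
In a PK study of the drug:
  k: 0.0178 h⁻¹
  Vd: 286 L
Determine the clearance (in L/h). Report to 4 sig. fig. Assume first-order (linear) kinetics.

5.091 L/h

CL = k × Vd = 0.0178 × 286 = 5.091 L/h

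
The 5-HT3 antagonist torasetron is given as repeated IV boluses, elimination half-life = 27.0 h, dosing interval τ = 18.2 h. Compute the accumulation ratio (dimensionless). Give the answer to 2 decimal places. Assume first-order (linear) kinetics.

2.68

k = ln2 / t½ = 0.693147 / 27.0 = 0.02567 h⁻¹
e^(−kτ) = e^(−0.02567 × 18.2) = 0.6268
Accumulation ratio R = 1 / (1 − e^(−kτ)) = 1 / (1 − 0.6268) = 2.680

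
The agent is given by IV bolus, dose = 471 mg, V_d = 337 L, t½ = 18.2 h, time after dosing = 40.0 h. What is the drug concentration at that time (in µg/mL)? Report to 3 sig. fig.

0.305 µg/mL

C₀ = Dose / Vd = 471.0 / 337 = 1.398 mg/L
k = ln2 / t½ = 0.693147 / 18.2 = 0.03809 h⁻¹
C = C₀ · e^(−k·t) = 1.398 × e^(−0.03809 × 40.0)
  = 1.398 × 0.2179 = 0.3046 mg/L
(0.3046 mg/L = 0.3046 µg/mL)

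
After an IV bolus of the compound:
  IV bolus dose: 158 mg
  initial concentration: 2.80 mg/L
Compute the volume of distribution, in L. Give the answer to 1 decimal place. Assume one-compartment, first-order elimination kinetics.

Vd = Dose / C₀ = 158.0 / 2.80 = 56.43 L

56.4 L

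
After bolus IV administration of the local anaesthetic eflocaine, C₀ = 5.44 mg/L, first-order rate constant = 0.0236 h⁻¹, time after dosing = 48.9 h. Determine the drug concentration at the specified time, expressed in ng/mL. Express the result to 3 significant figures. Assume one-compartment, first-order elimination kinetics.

1720 ng/mL

C = C₀ · e^(−k·t) = 5.440 × e^(−0.02360 × 48.9)
  = 5.440 × 0.3154 = 1.716 mg/L
Convert: 1.716 mg/L × 1000 = 1716 ng/mL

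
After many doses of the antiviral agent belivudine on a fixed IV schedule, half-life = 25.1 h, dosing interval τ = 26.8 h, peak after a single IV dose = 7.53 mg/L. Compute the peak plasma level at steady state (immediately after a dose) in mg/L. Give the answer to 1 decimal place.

14.4 mg/L

k = ln2 / t½ = 0.693147 / 25.1 = 0.02762 h⁻¹
e^(−kτ) = e^(−0.02762 × 26.8) = 0.4770
Accumulation ratio R = 1 / (1 − e^(−kτ)) = 1 / (1 − 0.4770) = 1.912
Steady-state peak = C₀ × R = 7.53 × 1.912 = 14.40 mg/L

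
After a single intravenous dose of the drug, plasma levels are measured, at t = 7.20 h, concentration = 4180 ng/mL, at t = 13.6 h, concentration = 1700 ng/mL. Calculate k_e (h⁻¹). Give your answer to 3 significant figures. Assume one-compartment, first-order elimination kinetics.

0.141 h⁻¹

k = ln(C₁/C₂) / (t₂ − t₁) = ln(4180/1700) / (13.6 − 7.20)
  = 0.8997 / 6.400 = 0.1406 h⁻¹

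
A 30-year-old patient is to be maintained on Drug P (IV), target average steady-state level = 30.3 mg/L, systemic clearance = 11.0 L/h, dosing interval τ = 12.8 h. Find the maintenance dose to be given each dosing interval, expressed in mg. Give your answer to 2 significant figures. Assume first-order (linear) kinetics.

At steady state, Dose/τ = Css × CL.
Dose = Css × CL × τ = 30.3 × 11.00 × 12.8 = 4266 mg

4300 mg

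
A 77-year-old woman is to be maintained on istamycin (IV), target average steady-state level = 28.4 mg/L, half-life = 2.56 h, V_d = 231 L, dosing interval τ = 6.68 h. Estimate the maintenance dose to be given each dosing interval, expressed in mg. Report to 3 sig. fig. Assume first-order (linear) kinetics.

11900 mg

k = ln2 / t½ = 0.693147 / 2.56 = 0.2708 h⁻¹
CL = k × Vd = 0.2708 × 231 = 62.55 L/h
At steady state, Dose/τ = Css × CL.
Dose = Css × CL × τ = 28.4 × 62.55 × 6.68 = 11870 mg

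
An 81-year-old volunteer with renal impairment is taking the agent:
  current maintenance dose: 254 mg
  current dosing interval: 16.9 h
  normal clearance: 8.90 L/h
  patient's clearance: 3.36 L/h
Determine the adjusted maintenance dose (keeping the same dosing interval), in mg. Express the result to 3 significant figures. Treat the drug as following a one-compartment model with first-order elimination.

95.9 mg

To keep the same average steady-state level, dosing rate must scale with clearance.
CL ratio = 3.36 / 8.90 = 0.3775
New dose (same interval) = 254 × 0.3775 = 95.89 mg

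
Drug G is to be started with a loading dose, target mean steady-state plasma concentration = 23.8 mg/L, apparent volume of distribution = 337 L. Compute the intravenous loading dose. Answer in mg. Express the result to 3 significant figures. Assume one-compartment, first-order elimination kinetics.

LD = Css × Vd = 23.8 × 337 = 8021 mg

8020 mg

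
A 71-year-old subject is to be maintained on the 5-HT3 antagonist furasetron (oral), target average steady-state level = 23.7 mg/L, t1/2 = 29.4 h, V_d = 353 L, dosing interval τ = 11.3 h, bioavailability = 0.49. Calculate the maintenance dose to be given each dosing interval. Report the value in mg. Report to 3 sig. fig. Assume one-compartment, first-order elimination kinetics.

4550 mg

k = ln2 / t½ = 0.693147 / 29.4 = 0.02358 h⁻¹
CL = k × Vd = 0.02358 × 353 = 8.324 L/h
At steady state, F × (Dose/τ) = Css × CL.
Dose = Css × CL × τ / F = 23.7 × 8.324 × 11.3 / 0.49 = 4549 mg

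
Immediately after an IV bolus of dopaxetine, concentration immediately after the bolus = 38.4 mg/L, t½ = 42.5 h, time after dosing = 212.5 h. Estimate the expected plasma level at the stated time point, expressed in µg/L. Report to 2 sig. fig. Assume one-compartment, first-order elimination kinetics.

k = ln2 / t½ = 0.693147 / 42.5 = 0.01631 h⁻¹
t / t½ = 212.5 / 42.5 = 5 half-lives
C = C₀ × (1/2)^5 = 38.40 × 0.03125 = 1.200 mg/L
Convert: 1.200 mg/L × 1000 = 1200 µg/L

1200 µg/L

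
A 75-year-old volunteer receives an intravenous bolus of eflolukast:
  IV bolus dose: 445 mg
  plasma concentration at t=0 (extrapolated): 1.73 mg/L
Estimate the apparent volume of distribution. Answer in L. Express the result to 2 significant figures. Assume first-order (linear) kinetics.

260 L

Vd = Dose / C₀ = 445.0 / 1.73 = 257.2 L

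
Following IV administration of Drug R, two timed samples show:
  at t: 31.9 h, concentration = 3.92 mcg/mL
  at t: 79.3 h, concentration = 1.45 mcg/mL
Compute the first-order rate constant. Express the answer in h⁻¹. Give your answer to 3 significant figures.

0.0210 h⁻¹

k = ln(C₁/C₂) / (t₂ − t₁) = ln(3.92/1.45) / (79.3 − 31.9)
  = 0.9945 / 47.40 = 0.02098 h⁻¹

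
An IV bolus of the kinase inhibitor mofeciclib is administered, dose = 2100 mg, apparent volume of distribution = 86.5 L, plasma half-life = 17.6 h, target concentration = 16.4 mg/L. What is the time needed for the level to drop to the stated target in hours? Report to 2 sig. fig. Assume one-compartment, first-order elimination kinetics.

C₀ = Dose / Vd = 2100 / 86.5 = 24.28 mg/L
k = ln2 / t½ = 0.693147 / 17.6 = 0.03938 h⁻¹
t = ln(C₀ / C) / k = ln(24.28 / 16.4) / 0.03938
  = ln(1.480) / 0.03938 = 0.3920 / 0.03938 = 9.954 h

10 h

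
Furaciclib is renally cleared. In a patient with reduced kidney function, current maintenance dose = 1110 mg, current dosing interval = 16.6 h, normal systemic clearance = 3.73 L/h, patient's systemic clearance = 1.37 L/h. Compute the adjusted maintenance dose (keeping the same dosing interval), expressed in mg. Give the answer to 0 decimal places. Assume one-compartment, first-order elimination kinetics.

To keep the same average steady-state level, dosing rate must scale with clearance.
CL ratio = 1.37 / 3.73 = 0.3673
New dose (same interval) = 1110 × 0.3673 = 407.7 mg

408 mg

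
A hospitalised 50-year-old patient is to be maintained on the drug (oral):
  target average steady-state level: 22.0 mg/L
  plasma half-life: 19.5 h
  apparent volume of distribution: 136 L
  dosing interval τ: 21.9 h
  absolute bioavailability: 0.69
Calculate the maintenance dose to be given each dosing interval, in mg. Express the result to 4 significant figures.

3376 mg

k = ln2 / t½ = 0.693147 / 19.5 = 0.03555 h⁻¹
CL = k × Vd = 0.03555 × 136 = 4.835 L/h
At steady state, F × (Dose/τ) = Css × CL.
Dose = Css × CL × τ / F = 22.0 × 4.835 × 21.9 / 0.69 = 3376 mg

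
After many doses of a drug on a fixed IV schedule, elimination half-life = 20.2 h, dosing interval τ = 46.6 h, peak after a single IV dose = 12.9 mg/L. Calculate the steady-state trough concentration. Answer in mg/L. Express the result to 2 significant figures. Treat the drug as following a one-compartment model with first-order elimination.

k = ln2 / t½ = 0.693147 / 20.2 = 0.03431 h⁻¹
e^(−kτ) = e^(−0.03431 × 46.6) = 0.2021
Accumulation ratio R = 1 / (1 − e^(−kτ)) = 1 / (1 − 0.2021) = 1.253
Steady-state trough = C₀ × R × e^(−kτ) = 12.9 × 1.253 × 0.2021 = 3.267 mg/L

3.3 mg/L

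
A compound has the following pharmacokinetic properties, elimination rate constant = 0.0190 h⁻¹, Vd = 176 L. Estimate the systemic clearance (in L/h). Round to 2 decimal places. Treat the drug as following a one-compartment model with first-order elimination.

CL = k × Vd = 0.0190 × 176 = 3.344 L/h

3.34 L/h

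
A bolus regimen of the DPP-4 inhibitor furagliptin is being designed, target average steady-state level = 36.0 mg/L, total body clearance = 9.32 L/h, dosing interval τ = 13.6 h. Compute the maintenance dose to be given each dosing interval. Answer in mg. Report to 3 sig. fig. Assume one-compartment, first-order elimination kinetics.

At steady state, Dose/τ = Css × CL.
Dose = Css × CL × τ = 36.0 × 9.320 × 13.6 = 4563 mg

4560 mg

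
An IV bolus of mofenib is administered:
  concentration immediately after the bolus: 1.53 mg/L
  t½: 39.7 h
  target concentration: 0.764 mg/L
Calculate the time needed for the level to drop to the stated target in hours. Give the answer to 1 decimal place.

k = ln2 / t½ = 0.693147 / 39.7 = 0.01746 h⁻¹
t = ln(C₀ / C) / k = ln(1.530 / 0.764) / 0.01746
  = ln(2.003) / 0.01746 = 0.6946 / 0.01746 = 39.78 h

39.8 h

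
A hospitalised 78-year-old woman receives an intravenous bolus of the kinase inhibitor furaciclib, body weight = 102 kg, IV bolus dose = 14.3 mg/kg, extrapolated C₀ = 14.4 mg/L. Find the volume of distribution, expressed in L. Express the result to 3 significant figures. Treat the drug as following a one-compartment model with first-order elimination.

101 L

Dose = 14.3 × 102 = 1459 mg
Vd = Dose / C₀ = 1459 / 14.4 = 101.3 L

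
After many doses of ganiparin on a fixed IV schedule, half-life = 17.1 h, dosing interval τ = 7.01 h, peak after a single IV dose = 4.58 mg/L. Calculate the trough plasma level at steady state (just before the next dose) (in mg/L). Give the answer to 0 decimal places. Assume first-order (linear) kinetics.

14 mg/L

k = ln2 / t½ = 0.693147 / 17.1 = 0.04053 h⁻¹
e^(−kτ) = e^(−0.04053 × 7.01) = 0.7527
Accumulation ratio R = 1 / (1 − e^(−kτ)) = 1 / (1 − 0.7527) = 4.044
Steady-state trough = C₀ × R × e^(−kτ) = 4.58 × 4.044 × 0.7527 = 13.94 mg/L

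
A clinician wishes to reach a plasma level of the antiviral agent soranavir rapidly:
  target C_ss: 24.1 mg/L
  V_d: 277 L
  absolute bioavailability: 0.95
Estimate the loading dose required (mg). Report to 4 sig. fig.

7027 mg

LD = Css × Vd / F = 24.1 × 277 / 0.95 = 7027 mg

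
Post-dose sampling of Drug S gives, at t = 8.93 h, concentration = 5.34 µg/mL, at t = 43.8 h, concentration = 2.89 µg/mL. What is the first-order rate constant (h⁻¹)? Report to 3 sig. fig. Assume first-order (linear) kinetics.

k = ln(C₁/C₂) / (t₂ − t₁) = ln(5.34/2.89) / (43.8 − 8.93)
  = 0.6140 / 34.87 = 0.01761 h⁻¹

0.0176 h⁻¹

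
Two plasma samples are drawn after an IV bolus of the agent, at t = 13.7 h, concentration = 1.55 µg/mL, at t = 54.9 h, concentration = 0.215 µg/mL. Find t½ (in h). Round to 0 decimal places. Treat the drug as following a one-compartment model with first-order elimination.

14 h

k = ln(C₁/C₂) / (t₂ − t₁) = ln(1.55/0.215) / (54.9 − 13.7)
  = 1.975 / 41.20 = 0.04794 h⁻¹
t½ = ln2 / k = 0.693147 / 0.04794 = 14.46 h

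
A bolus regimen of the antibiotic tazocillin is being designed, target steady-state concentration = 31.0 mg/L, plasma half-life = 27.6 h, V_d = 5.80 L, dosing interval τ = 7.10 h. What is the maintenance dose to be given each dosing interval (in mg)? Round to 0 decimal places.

k = ln2 / t½ = 0.693147 / 27.6 = 0.02511 h⁻¹
CL = k × Vd = 0.02511 × 5.80 = 0.1456 L/h
At steady state, Dose/τ = Css × CL.
Dose = Css × CL × τ = 31.0 × 0.1456 × 7.10 = 32.05 mg

32 mg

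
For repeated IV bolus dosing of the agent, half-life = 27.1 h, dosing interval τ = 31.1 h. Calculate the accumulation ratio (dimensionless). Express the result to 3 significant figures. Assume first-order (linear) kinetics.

k = ln2 / t½ = 0.693147 / 27.1 = 0.02558 h⁻¹
e^(−kτ) = e^(−0.02558 × 31.1) = 0.4513
Accumulation ratio R = 1 / (1 − e^(−kτ)) = 1 / (1 − 0.4513) = 1.822

1.82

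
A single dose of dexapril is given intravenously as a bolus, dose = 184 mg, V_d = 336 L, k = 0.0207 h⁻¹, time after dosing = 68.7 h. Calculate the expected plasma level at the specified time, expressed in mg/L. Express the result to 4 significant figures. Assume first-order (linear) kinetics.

0.1321 mg/L

C₀ = Dose / Vd = 184.0 / 336 = 0.5476 mg/L
C = C₀ · e^(−k·t) = 0.5476 × e^(−0.02070 × 68.7)
  = 0.5476 × 0.2412 = 0.1321 mg/L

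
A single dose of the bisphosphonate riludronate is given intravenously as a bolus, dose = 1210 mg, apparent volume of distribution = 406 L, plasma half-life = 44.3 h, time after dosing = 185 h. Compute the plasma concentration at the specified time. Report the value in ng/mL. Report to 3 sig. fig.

165 ng/mL

C₀ = Dose / Vd = 1210 / 406 = 2.980 mg/L
k = ln2 / t½ = 0.693147 / 44.3 = 0.01565 h⁻¹
C = C₀ · e^(−k·t) = 2.980 × e^(−0.01565 × 185)
  = 2.980 × 0.05529 = 0.1648 mg/L
Convert: 0.1648 mg/L × 1000 = 164.8 ng/mL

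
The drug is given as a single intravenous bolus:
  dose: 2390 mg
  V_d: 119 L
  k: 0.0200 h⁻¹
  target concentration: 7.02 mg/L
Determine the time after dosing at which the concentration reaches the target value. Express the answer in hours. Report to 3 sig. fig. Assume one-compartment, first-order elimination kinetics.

C₀ = Dose / Vd = 2390 / 119 = 20.08 mg/L
t = ln(C₀ / C) / k = ln(20.08 / 7.02) / 0.02000
  = ln(2.860) / 0.02000 = 1.051 / 0.02000 = 52.55 h

52.6 h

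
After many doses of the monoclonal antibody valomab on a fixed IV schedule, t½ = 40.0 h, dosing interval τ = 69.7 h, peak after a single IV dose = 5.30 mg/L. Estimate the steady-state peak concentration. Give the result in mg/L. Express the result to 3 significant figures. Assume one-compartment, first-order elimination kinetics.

k = ln2 / t½ = 0.693147 / 40.0 = 0.01733 h⁻¹
e^(−kτ) = e^(−0.01733 × 69.7) = 0.2988
Accumulation ratio R = 1 / (1 − e^(−kτ)) = 1 / (1 − 0.2988) = 1.426
Steady-state peak = C₀ × R = 5.30 × 1.426 = 7.558 mg/L

7.56 mg/L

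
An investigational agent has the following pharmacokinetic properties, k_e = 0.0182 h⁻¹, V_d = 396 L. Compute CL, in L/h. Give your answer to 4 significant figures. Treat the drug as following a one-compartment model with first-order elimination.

CL = k × Vd = 0.0182 × 396 = 7.207 L/h

7.207 L/h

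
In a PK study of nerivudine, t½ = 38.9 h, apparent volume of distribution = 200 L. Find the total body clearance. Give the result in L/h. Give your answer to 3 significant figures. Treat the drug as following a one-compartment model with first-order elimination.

k = ln2 / t½ = 0.693147 / 38.9 = 0.01782 h⁻¹
CL = k × Vd = 0.01782 × 200 = 3.564 L/h

3.56 L/h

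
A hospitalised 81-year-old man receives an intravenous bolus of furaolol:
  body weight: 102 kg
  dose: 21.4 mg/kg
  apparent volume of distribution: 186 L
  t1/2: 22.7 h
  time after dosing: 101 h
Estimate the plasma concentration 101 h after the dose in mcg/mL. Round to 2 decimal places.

0.54 mcg/mL

Total dose = 21.4 × 102 = 2183 mg
C₀ = Dose / Vd = 2183 / 186 = 11.74 mg/L
k = ln2 / t½ = 0.693147 / 22.7 = 0.03054 h⁻¹
C = C₀ · e^(−k·t) = 11.74 × e^(−0.03054 × 101)
  = 11.74 × 0.04575 = 0.5371 mg/L
(0.5371 mg/L = 0.5371 mcg/mL)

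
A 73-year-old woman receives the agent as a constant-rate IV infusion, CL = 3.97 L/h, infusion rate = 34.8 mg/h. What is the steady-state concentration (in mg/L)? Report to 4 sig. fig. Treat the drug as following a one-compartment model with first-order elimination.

At steady state Css = R₀ / CL = 34.8 / 3.970 = 8.766 mg/L

8.766 mg/L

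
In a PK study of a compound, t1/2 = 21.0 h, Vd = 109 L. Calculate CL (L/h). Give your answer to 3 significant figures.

k = ln2 / t½ = 0.693147 / 21.0 = 0.03301 h⁻¹
CL = k × Vd = 0.03301 × 109 = 3.598 L/h

3.60 L/h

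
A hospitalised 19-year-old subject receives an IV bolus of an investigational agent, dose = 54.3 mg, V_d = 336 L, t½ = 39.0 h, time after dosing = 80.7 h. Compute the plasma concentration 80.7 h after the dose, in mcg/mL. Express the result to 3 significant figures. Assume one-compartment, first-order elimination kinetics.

C₀ = Dose / Vd = 54.30 / 336 = 0.1616 mg/L
k = ln2 / t½ = 0.693147 / 39.0 = 0.01777 h⁻¹
C = C₀ · e^(−k·t) = 0.1616 × e^(−0.01777 × 80.7)
  = 0.1616 × 0.2383 = 0.03851 mg/L
(0.03851 mg/L = 0.03851 mcg/mL)

0.0385 mcg/mL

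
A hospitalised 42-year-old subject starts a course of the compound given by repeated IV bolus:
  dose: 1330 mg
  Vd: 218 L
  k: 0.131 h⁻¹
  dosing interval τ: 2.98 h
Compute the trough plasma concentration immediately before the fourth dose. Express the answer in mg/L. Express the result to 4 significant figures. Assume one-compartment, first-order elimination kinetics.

8.815 mg/L

C₀ per dose = Dose / Vd = 1330 / 218 = 6.101 mg/L
Fraction remaining after one interval: r = e^(−kτ) = e^(−0.1310 × 2.98) = 0.6768
Before dose 4, 3 doses have been given (aged 1τ, 2τ, 3τ).
C_trough = C₀ × (r + r² + … + r^3) = C₀ × r(1−r^3)/(1−r)
        = 6.101 × 0.6768 × (1 − 0.3100) / (1 − 0.6768) = 8.815 mg/L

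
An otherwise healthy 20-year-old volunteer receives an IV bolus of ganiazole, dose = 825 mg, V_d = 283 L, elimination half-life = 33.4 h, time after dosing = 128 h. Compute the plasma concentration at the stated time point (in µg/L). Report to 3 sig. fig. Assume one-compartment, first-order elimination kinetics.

C₀ = Dose / Vd = 825.0 / 283 = 2.915 mg/L
k = ln2 / t½ = 0.693147 / 33.4 = 0.02075 h⁻¹
C = C₀ · e^(−k·t) = 2.915 × e^(−0.02075 × 128)
  = 2.915 × 0.07023 = 0.2047 mg/L
Convert: 0.2047 mg/L × 1000 = 204.7 µg/L

205 µg/L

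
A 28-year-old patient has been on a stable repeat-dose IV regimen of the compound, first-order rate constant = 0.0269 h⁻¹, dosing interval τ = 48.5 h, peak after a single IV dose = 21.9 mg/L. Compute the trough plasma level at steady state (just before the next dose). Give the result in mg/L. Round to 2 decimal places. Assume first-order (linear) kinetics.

e^(−kτ) = e^(−0.02690 × 48.5) = 0.2713
Accumulation ratio R = 1 / (1 − e^(−kτ)) = 1 / (1 − 0.2713) = 1.372
Steady-state trough = C₀ × R × e^(−kτ) = 21.9 × 1.372 × 0.2713 = 8.152 mg/L

8.15 mg/L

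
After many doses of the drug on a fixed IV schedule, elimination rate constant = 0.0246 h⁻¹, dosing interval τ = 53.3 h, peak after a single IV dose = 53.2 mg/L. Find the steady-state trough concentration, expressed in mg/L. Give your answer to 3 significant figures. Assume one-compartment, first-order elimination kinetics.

19.6 mg/L

e^(−kτ) = e^(−0.02460 × 53.3) = 0.2695
Accumulation ratio R = 1 / (1 − e^(−kτ)) = 1 / (1 − 0.2695) = 1.369
Steady-state trough = C₀ × R × e^(−kτ) = 53.2 × 1.369 × 0.2695 = 19.63 mg/L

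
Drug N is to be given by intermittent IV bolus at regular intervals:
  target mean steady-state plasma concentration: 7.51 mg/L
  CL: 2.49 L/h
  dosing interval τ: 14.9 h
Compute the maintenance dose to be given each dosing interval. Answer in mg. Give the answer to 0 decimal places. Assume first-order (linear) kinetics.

279 mg

At steady state, Dose/τ = Css × CL.
Dose = Css × CL × τ = 7.51 × 2.490 × 14.9 = 278.6 mg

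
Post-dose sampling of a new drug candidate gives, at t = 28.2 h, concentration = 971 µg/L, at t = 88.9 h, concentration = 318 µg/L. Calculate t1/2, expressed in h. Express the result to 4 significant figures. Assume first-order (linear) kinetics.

37.69 h

k = ln(C₁/C₂) / (t₂ − t₁) = ln(971/318) / (88.9 − 28.2)
  = 1.116 / 60.70 = 0.01839 h⁻¹
t½ = ln2 / k = 0.693147 / 0.01839 = 37.69 h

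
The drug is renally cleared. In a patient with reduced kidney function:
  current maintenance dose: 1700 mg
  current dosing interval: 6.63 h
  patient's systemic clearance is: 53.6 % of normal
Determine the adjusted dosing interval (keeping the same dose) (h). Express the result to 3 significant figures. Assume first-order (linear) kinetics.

To keep the same average steady-state level, dosing rate must scale with clearance.
CL ratio = 53.6 / 100 = 0.5360
New interval (same dose) = 6.63 / 0.5360 = 12.37 h

12.4 h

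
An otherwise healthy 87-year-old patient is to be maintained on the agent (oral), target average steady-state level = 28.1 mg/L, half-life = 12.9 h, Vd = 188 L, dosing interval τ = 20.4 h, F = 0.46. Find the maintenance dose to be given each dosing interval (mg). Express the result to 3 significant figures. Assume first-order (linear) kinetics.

12600 mg

k = ln2 / t½ = 0.693147 / 12.9 = 0.05373 h⁻¹
CL = k × Vd = 0.05373 × 188 = 10.10 L/h
At steady state, F × (Dose/τ) = Css × CL.
Dose = Css × CL × τ / F = 28.1 × 10.10 × 20.4 / 0.46 = 12590 mg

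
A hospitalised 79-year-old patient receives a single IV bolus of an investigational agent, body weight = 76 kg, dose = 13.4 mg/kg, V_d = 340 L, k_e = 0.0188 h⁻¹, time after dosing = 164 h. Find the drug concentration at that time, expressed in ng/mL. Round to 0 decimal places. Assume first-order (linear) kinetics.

137 ng/mL

Total dose = 13.4 × 76 = 1018 mg
C₀ = Dose / Vd = 1018 / 340 = 2.994 mg/L
C = C₀ · e^(−k·t) = 2.994 × e^(−0.01880 × 164)
  = 2.994 × 0.04581 = 0.1372 mg/L
Convert: 0.1372 mg/L × 1000 = 137.2 ng/mL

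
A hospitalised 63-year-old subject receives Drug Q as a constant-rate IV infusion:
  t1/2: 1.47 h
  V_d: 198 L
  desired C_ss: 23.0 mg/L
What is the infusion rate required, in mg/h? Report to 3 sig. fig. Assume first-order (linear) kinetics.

k = ln2 / t½ = 0.693147 / 1.47 = 0.4715 h⁻¹
CL = k × Vd = 0.4715 × 198 = 93.36 L/h
At steady state, infusion rate R₀ = Css × CL = 23.0 × 93.36 = 2147 mg/h

2150 mg/h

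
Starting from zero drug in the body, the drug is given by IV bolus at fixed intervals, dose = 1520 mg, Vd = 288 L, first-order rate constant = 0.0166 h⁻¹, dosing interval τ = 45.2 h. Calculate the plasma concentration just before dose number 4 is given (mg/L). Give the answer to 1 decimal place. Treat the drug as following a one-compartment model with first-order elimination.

C₀ per dose = Dose / Vd = 1520 / 288 = 5.278 mg/L
Fraction remaining after one interval: r = e^(−kτ) = e^(−0.01660 × 45.2) = 0.4722
Before dose 4, 3 doses have been given (aged 1τ, 2τ, 3τ).
C_trough = C₀ × (r + r² + … + r^3) = C₀ × r(1−r^3)/(1−r)
        = 5.278 × 0.4722 × (1 − 0.1053) / (1 − 0.4722) = 4.225 mg/L

4.2 mg/L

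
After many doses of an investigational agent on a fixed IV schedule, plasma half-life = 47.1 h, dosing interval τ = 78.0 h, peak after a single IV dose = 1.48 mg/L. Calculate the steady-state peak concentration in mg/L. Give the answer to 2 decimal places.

2.17 mg/L

k = ln2 / t½ = 0.693147 / 47.1 = 0.01472 h⁻¹
e^(−kτ) = e^(−0.01472 × 78.0) = 0.3172
Accumulation ratio R = 1 / (1 − e^(−kτ)) = 1 / (1 − 0.3172) = 1.465
Steady-state peak = C₀ × R = 1.48 × 1.465 = 2.168 mg/L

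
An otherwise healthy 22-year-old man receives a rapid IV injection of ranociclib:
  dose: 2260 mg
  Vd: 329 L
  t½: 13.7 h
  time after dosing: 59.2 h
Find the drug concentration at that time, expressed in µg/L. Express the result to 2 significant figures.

340 µg/L

C₀ = Dose / Vd = 2260 / 329 = 6.869 mg/L
k = ln2 / t½ = 0.693147 / 13.7 = 0.05059 h⁻¹
C = C₀ · e^(−k·t) = 6.869 × e^(−0.05059 × 59.2)
  = 6.869 × 0.05004 = 0.3437 mg/L
Convert: 0.3437 mg/L × 1000 = 343.7 µg/L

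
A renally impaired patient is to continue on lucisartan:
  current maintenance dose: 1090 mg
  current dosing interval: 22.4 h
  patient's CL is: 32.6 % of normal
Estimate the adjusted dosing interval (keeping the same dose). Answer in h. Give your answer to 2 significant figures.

69 h

To keep the same average steady-state level, dosing rate must scale with clearance.
CL ratio = 32.6 / 100 = 0.3260
New interval (same dose) = 22.4 / 0.3260 = 68.71 h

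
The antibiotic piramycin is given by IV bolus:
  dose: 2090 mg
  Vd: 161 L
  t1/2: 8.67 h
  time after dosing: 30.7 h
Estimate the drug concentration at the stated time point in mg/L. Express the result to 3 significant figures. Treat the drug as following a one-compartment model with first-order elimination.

1.12 mg/L

C₀ = Dose / Vd = 2090 / 161 = 12.98 mg/L
k = ln2 / t½ = 0.693147 / 8.67 = 0.07995 h⁻¹
C = C₀ · e^(−k·t) = 12.98 × e^(−0.07995 × 30.7)
  = 12.98 × 0.08591 = 1.115 mg/L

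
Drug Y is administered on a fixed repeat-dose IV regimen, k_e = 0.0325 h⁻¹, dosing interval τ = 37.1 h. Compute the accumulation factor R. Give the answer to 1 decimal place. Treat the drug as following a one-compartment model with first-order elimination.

e^(−kτ) = e^(−0.03250 × 37.1) = 0.2995
Accumulation ratio R = 1 / (1 − e^(−kτ)) = 1 / (1 − 0.2995) = 1.428

1.4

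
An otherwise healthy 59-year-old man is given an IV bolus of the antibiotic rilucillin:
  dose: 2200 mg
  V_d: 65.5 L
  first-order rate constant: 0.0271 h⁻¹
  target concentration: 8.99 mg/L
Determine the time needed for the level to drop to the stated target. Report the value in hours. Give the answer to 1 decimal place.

C₀ = Dose / Vd = 2200 / 65.5 = 33.59 mg/L
t = ln(C₀ / C) / k = ln(33.59 / 8.99) / 0.02710
  = ln(3.736) / 0.02710 = 1.318 / 0.02710 = 48.63 h

48.6 h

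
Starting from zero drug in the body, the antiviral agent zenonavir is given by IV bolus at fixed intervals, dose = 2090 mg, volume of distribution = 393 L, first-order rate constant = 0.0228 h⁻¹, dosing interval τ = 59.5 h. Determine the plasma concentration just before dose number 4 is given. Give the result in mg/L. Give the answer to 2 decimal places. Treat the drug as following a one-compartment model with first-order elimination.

C₀ per dose = Dose / Vd = 2090 / 393 = 5.318 mg/L
Fraction remaining after one interval: r = e^(−kτ) = e^(−0.02280 × 59.5) = 0.2575
Before dose 4, 3 doses have been given (aged 1τ, 2τ, 3τ).
C_trough = C₀ × (r + r² + … + r^3) = C₀ × r(1−r^3)/(1−r)
        = 5.318 × 0.2575 × (1 − 0.01707) / (1 − 0.2575) = 1.813 mg/L

1.81 mg/L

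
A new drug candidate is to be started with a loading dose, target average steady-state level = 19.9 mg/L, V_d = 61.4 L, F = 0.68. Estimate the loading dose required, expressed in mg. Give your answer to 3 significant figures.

LD = Css × Vd / F = 19.9 × 61.4 / 0.68 = 1797 mg

1800 mg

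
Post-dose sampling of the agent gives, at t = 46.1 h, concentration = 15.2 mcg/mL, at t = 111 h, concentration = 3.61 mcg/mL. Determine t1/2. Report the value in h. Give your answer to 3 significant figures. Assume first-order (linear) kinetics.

k = ln(C₁/C₂) / (t₂ − t₁) = ln(15.2/3.61) / (111 − 46.1)
  = 1.438 / 64.90 = 0.02216 h⁻¹
t½ = ln2 / k = 0.693147 / 0.02216 = 31.28 h

31.3 h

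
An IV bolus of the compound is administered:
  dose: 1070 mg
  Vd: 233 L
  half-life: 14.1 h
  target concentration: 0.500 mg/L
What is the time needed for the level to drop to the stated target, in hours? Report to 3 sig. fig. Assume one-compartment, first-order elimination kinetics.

C₀ = Dose / Vd = 1070 / 233 = 4.592 mg/L
k = ln2 / t½ = 0.693147 / 14.1 = 0.04916 h⁻¹
t = ln(C₀ / C) / k = ln(4.592 / 0.500) / 0.04916
  = ln(9.184) / 0.04916 = 2.217 / 0.04916 = 45.10 h

45.1 h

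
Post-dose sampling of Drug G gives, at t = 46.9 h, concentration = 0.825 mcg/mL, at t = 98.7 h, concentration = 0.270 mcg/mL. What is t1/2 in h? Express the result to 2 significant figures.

k = ln(C₁/C₂) / (t₂ − t₁) = ln(0.825/0.270) / (98.7 − 46.9)
  = 1.117 / 51.80 = 0.02156 h⁻¹
t½ = ln2 / k = 0.693147 / 0.02156 = 32.15 h

32 h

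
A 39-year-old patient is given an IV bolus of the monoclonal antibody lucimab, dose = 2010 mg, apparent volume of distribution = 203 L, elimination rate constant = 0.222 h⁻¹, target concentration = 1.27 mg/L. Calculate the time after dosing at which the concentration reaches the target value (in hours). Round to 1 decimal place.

C₀ = Dose / Vd = 2010 / 203 = 9.901 mg/L
t = ln(C₀ / C) / k = ln(9.901 / 1.27) / 0.2220
  = ln(7.796) / 0.2220 = 2.054 / 0.2220 = 9.252 h

9.3 h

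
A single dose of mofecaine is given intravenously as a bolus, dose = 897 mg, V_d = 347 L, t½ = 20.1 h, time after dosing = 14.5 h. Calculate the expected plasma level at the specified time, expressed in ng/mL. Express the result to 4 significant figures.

C₀ = Dose / Vd = 897.0 / 347 = 2.585 mg/L
k = ln2 / t½ = 0.693147 / 20.1 = 0.03448 h⁻¹
C = C₀ · e^(−k·t) = 2.585 × e^(−0.03448 × 14.5)
  = 2.585 × 0.6066 = 1.568 mg/L
Convert: 1.568 mg/L × 1000 = 1568 ng/mL

1568 ng/mL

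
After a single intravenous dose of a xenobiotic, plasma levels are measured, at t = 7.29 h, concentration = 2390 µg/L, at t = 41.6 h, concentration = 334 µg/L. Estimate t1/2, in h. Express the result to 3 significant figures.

12.1 h

k = ln(C₁/C₂) / (t₂ − t₁) = ln(2390/334) / (41.6 − 7.29)
  = 1.968 / 34.31 = 0.05736 h⁻¹
t½ = ln2 / k = 0.693147 / 0.05736 = 12.08 h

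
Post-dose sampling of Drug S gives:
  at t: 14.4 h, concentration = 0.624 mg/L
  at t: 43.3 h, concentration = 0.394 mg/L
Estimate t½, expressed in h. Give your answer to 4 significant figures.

43.57 h

k = ln(C₁/C₂) / (t₂ − t₁) = ln(0.624/0.394) / (43.3 − 14.4)
  = 0.4598 / 28.90 = 0.01591 h⁻¹
t½ = ln2 / k = 0.693147 / 0.01591 = 43.57 h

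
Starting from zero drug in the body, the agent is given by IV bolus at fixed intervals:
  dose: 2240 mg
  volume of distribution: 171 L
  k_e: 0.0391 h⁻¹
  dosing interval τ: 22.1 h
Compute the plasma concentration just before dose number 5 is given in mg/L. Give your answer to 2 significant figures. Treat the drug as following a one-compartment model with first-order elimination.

C₀ per dose = Dose / Vd = 2240 / 171 = 13.10 mg/L
Fraction remaining after one interval: r = e^(−kτ) = e^(−0.03910 × 22.1) = 0.4214
Before dose 5, 4 doses have been given (aged 1τ, 2τ, 3τ, 4τ).
C_trough = C₀ × (r + r² + … + r^4) = C₀ × r(1−r^4)/(1−r)
        = 13.10 × 0.4214 × (1 − 0.03153) / (1 − 0.4214) = 9.240 mg/L

9.2 mg/L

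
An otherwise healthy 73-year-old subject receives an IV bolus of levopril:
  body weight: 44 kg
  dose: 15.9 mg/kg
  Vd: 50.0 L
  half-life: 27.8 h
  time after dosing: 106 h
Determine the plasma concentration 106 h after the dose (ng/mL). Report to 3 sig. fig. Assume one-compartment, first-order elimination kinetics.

996 ng/mL

Total dose = 15.9 × 44 = 699.6 mg
C₀ = Dose / Vd = 699.6 / 50.0 = 13.99 mg/L
k = ln2 / t½ = 0.693147 / 27.8 = 0.02493 h⁻¹
C = C₀ · e^(−k·t) = 13.99 × e^(−0.02493 × 106)
  = 13.99 × 0.07118 = 0.9958 mg/L
Convert: 0.9958 mg/L × 1000 = 995.8 ng/mL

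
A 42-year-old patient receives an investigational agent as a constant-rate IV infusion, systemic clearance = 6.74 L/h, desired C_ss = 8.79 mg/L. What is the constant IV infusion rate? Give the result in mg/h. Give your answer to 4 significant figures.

At steady state, infusion rate R₀ = Css × CL = 8.79 × 6.740 = 59.24 mg/h

59.24 mg/h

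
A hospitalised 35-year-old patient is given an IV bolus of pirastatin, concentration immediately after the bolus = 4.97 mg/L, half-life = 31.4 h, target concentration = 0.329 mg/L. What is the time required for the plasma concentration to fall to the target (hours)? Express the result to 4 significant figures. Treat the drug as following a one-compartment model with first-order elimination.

k = ln2 / t½ = 0.693147 / 31.4 = 0.02207 h⁻¹
t = ln(C₀ / C) / k = ln(4.970 / 0.329) / 0.02207
  = ln(15.11) / 0.02207 = 2.715 / 0.02207 = 123.0 h

123.0 h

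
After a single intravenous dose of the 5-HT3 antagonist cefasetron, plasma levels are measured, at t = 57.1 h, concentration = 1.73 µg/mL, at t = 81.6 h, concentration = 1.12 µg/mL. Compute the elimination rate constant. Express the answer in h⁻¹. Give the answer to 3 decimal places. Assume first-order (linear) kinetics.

0.018 h⁻¹

k = ln(C₁/C₂) / (t₂ − t₁) = ln(1.73/1.12) / (81.6 − 57.1)
  = 0.4348 / 24.50 = 0.01775 h⁻¹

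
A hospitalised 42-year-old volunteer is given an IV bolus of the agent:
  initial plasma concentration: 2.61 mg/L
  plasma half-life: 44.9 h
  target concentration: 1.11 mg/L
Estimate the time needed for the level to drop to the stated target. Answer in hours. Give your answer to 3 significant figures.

55.4 h

k = ln2 / t½ = 0.693147 / 44.9 = 0.01544 h⁻¹
t = ln(C₀ / C) / k = ln(2.610 / 1.11) / 0.01544
  = ln(2.351) / 0.01544 = 0.8548 / 0.01544 = 55.36 h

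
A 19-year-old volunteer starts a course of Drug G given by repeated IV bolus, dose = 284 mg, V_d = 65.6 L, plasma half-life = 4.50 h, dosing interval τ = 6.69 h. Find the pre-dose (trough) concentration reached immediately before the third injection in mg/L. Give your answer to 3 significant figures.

C₀ per dose = Dose / Vd = 284 / 65.6 = 4.329 mg/L
k = ln2 / t½ = 0.693147 / 4.50 = 0.1540 h⁻¹
Fraction remaining after one interval: r = e^(−kτ) = e^(−0.1540 × 6.69) = 0.3569
Before dose 3, 2 doses have been given (aged 1τ, 2τ).
C_trough = C₀ × (r + r²) = 4.329 × (0.3569 + 0.1274) = 2.097 mg/L

2.10 mg/L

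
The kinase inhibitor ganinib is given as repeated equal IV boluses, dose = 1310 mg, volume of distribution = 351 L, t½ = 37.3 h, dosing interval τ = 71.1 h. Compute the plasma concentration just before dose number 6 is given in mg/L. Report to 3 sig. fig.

1.36 mg/L

C₀ per dose = Dose / Vd = 1310 / 351 = 3.732 mg/L
k = ln2 / t½ = 0.693147 / 37.3 = 0.01858 h⁻¹
Fraction remaining after one interval: r = e^(−kτ) = e^(−0.01858 × 71.1) = 0.2669
Before dose 6, 5 doses have been given (aged 1τ, 2τ, 3τ, 4τ, 5τ).
C_trough = C₀ × (r + r² + … + r^5) = C₀ × r(1−r^5)/(1−r)
        = 3.732 × 0.2669 × (1 − 0.001354) / (1 − 0.2669) = 1.357 mg/L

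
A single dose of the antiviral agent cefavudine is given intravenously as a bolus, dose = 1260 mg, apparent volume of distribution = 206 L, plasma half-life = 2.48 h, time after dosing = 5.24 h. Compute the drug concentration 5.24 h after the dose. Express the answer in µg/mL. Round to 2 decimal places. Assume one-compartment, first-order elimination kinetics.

1.41 µg/mL

C₀ = Dose / Vd = 1260 / 206 = 6.117 mg/L
k = ln2 / t½ = 0.693147 / 2.48 = 0.2795 h⁻¹
C = C₀ · e^(−k·t) = 6.117 × e^(−0.2795 × 5.24)
  = 6.117 × 0.2312 = 1.414 mg/L
(1.414 mg/L = 1.414 µg/mL)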